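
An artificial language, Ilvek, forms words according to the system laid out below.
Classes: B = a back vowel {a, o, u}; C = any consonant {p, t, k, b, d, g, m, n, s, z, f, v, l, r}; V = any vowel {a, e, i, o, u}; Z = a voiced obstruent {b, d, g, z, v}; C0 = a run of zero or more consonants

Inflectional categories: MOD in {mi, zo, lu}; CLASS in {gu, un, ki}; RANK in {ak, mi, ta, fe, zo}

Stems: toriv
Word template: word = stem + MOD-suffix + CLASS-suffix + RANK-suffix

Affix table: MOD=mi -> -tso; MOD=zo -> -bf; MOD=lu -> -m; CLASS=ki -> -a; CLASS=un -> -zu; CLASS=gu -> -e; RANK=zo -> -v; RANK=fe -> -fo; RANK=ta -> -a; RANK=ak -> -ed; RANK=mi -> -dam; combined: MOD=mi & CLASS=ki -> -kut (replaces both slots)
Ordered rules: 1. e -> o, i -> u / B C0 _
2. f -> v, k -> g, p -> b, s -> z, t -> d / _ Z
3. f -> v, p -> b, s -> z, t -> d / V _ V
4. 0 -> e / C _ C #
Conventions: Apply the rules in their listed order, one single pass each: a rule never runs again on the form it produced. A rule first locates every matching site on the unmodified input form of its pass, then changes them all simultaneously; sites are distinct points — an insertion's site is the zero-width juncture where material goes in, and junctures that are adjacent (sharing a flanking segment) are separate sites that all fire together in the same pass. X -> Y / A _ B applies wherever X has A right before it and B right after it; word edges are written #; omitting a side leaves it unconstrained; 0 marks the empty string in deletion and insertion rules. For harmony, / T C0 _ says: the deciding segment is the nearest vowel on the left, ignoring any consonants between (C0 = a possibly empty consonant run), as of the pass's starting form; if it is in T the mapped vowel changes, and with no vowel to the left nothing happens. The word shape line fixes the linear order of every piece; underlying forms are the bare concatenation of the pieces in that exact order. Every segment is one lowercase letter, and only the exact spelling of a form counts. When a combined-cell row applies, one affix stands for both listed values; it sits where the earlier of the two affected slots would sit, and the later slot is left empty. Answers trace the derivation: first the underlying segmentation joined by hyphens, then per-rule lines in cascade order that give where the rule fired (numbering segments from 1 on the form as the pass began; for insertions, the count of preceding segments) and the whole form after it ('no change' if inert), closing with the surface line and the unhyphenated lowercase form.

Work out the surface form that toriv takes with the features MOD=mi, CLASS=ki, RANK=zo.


underlying: toriv-kut-v
1. e -> o, i -> u / B C0 _: fires at position(s) 4: toruvkutv
2. f -> v, k -> g, p -> b, s -> z, t -> d / _ Z: fires at position(s) 8: toruvkudv
3. f -> v, p -> b, s -> z, t -> d / V _ V: no change
4. 0 -> e / C _ C #: inserts after position(s) 8: toruvkudev
surface: toruvkudev


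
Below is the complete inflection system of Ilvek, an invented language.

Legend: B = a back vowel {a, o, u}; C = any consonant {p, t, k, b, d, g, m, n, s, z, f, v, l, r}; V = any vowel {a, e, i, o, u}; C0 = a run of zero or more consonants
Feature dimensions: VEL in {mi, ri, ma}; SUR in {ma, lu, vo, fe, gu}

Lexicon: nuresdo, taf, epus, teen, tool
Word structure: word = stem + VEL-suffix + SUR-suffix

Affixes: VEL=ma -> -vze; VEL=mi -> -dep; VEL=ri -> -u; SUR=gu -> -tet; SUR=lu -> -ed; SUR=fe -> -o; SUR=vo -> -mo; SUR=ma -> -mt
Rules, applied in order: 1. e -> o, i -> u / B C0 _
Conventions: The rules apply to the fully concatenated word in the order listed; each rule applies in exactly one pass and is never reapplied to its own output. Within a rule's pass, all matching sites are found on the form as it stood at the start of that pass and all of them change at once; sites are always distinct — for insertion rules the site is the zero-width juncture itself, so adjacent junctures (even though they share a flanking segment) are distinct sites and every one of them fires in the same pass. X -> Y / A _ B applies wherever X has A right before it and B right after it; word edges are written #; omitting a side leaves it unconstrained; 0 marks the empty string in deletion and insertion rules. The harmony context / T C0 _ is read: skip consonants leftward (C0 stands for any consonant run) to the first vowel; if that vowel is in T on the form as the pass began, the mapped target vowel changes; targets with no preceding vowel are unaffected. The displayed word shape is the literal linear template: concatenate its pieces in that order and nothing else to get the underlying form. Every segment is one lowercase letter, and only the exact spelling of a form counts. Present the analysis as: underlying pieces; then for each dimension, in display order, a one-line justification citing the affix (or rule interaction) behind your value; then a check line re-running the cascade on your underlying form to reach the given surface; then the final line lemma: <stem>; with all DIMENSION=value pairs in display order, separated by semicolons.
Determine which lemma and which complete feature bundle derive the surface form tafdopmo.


underlying: taf-dep-mo
VEL=mi - signalled by the affix -dep
SUR=vo - signalled by the affix -mo
check: tafdepmo -> tafdopmo
lemma: taf; VEL=mi; SUR=vo


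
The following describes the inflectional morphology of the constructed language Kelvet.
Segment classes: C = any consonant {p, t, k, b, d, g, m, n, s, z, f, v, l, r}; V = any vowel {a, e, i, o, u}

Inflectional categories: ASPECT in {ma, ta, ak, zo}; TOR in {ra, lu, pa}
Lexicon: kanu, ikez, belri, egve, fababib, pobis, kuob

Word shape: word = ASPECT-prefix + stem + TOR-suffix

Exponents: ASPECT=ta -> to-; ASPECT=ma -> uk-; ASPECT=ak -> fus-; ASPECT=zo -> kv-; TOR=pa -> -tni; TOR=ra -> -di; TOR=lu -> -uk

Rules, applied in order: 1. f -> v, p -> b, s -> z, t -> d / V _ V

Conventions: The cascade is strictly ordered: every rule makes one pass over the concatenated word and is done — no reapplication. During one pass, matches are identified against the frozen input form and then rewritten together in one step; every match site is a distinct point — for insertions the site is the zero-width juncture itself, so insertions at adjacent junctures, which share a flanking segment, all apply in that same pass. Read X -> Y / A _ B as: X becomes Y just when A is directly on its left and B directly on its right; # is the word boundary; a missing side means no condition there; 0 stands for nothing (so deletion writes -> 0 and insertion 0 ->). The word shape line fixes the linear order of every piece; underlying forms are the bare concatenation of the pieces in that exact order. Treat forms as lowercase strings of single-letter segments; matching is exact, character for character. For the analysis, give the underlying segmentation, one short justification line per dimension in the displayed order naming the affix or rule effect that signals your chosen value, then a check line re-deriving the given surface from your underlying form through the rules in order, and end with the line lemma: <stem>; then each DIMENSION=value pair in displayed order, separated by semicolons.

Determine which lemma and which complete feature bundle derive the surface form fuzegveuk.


underlying: fus-egve-uk
ASPECT=ak - signalled by the affix fus-
TOR=lu - signalled by the affix -uk
check: fusegveuk -> fuzegveuk
lemma: egve; ASPECT=ak; TOR=lu


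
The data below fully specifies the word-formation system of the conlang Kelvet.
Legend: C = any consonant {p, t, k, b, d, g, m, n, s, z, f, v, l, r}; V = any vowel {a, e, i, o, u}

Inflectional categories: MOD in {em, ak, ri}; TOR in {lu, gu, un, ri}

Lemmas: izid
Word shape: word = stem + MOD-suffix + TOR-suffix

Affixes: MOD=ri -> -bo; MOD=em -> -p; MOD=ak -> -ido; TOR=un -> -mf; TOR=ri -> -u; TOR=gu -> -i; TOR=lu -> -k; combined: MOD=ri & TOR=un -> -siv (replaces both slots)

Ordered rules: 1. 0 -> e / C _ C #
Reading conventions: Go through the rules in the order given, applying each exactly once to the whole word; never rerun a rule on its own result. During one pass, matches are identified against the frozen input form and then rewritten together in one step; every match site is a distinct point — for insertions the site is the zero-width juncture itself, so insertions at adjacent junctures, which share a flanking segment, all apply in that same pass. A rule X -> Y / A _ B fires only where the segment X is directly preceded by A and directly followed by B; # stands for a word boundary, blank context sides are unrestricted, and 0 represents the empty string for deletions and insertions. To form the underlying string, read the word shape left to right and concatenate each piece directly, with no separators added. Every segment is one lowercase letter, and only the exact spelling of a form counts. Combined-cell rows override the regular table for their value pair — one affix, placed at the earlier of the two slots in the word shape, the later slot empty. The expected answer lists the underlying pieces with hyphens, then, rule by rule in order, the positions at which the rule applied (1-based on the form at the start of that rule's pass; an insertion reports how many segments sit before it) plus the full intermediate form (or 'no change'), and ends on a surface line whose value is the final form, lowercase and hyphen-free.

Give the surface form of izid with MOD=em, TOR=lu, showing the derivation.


underlying: izid-p-k
1. 0 -> e / C _ C #: inserts after position(s) 5: izidpek
surface: izidpek


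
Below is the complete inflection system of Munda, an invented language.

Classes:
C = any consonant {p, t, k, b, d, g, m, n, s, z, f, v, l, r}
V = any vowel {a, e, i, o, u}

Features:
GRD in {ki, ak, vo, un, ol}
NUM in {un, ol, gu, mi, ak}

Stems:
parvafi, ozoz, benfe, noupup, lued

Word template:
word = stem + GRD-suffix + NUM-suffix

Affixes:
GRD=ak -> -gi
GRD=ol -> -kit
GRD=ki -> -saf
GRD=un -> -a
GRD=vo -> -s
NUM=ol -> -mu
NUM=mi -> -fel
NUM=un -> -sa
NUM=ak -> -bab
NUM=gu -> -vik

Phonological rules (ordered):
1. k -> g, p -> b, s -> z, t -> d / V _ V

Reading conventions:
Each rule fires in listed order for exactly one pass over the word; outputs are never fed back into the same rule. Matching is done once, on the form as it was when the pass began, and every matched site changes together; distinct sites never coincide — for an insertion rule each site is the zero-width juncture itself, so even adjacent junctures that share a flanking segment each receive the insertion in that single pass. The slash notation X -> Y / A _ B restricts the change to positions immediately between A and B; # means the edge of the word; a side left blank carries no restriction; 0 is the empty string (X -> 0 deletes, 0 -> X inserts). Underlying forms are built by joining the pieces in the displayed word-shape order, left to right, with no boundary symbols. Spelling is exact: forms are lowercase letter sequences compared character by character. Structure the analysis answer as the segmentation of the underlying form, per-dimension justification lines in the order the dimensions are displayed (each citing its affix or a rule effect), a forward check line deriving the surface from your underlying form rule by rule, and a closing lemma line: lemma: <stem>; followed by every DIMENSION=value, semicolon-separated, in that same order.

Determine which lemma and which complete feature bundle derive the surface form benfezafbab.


underlying: benfe-saf-bab
GRD=ki - signalled by the affix -saf
NUM=ak - signalled by the affix -bab
check: benfesafbab -> benfezafbab
lemma: benfe; GRD=ki; NUM=ak


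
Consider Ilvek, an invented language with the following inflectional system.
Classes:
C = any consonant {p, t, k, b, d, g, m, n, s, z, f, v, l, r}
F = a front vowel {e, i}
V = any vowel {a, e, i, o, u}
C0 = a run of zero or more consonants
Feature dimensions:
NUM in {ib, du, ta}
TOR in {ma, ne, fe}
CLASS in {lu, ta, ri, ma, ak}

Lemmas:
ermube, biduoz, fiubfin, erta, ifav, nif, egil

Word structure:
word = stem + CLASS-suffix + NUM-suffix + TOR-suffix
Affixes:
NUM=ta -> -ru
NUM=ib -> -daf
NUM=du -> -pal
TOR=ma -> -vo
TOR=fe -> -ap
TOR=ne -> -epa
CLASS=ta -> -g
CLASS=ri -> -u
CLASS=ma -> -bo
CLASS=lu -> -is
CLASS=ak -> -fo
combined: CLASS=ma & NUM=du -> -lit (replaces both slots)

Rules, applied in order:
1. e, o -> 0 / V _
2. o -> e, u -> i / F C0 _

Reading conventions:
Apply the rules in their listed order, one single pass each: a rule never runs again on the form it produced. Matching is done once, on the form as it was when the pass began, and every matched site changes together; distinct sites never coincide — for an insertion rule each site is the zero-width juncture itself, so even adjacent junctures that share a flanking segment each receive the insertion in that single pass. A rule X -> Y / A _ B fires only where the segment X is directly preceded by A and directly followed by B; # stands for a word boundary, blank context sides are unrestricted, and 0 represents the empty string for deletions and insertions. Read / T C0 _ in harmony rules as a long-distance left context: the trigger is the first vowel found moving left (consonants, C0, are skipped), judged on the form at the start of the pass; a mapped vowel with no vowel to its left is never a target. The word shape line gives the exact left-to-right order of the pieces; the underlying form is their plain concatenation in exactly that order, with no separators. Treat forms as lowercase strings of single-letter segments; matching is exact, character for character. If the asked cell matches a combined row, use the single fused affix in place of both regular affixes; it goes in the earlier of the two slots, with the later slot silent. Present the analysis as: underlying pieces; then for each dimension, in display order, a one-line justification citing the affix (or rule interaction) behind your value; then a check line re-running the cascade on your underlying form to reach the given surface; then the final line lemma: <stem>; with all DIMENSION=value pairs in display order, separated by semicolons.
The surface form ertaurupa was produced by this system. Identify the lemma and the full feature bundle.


underlying: erta-u-ru-epa
NUM=ta - signalled by the affix -ru
TOR=ne - signalled by the affix -epa
CLASS=ri - signalled by the affix -u
check: ertauruepa -> ertaurupa -> ertaurupa
lemma: erta; NUM=ta; TOR=ne; CLASS=ri


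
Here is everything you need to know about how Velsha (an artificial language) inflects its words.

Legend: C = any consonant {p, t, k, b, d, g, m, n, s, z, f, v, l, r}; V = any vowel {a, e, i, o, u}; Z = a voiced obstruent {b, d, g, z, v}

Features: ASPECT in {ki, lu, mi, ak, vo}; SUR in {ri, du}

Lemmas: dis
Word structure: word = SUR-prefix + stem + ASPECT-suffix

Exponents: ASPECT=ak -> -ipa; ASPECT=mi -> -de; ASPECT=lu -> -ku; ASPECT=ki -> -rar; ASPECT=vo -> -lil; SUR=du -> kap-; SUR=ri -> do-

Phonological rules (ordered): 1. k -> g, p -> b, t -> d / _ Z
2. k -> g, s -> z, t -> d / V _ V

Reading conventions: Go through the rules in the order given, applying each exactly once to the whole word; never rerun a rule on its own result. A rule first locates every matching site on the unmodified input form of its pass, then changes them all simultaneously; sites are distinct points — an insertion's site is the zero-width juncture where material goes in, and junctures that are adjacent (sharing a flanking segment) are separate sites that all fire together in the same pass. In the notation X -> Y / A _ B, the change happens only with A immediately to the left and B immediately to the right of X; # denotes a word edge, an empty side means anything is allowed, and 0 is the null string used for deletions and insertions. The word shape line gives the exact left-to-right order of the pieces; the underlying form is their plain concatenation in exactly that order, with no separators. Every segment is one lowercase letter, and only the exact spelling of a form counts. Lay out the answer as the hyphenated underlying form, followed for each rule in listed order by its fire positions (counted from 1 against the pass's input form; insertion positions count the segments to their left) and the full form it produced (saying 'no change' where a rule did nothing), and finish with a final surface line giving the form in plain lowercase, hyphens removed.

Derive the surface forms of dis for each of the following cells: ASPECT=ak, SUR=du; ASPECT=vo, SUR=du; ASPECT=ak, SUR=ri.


cell ASPECT=ak, SUR=du:
underlying: kap-dis-ipa
1. k -> g, p -> b, t -> d / _ Z: fires at position(s) 3: kabdisipa
2. k -> g, s -> z, t -> d / V _ V: fires at position(s) 6: kabdizipa
surface: kabdizipa

cell ASPECT=vo, SUR=du:
underlying: kap-dis-lil
1. k -> g, p -> b, t -> d / _ Z: fires at position(s) 3: kabdislil
2. k -> g, s -> z, t -> d / V _ V: no change
surface: kabdislil

cell ASPECT=ak, SUR=ri:
underlying: do-dis-ipa
1. k -> g, p -> b, t -> d / _ Z: no change
2. k -> g, s -> z, t -> d / V _ V: fires at position(s) 5: dodizipa
surface: dodizipa


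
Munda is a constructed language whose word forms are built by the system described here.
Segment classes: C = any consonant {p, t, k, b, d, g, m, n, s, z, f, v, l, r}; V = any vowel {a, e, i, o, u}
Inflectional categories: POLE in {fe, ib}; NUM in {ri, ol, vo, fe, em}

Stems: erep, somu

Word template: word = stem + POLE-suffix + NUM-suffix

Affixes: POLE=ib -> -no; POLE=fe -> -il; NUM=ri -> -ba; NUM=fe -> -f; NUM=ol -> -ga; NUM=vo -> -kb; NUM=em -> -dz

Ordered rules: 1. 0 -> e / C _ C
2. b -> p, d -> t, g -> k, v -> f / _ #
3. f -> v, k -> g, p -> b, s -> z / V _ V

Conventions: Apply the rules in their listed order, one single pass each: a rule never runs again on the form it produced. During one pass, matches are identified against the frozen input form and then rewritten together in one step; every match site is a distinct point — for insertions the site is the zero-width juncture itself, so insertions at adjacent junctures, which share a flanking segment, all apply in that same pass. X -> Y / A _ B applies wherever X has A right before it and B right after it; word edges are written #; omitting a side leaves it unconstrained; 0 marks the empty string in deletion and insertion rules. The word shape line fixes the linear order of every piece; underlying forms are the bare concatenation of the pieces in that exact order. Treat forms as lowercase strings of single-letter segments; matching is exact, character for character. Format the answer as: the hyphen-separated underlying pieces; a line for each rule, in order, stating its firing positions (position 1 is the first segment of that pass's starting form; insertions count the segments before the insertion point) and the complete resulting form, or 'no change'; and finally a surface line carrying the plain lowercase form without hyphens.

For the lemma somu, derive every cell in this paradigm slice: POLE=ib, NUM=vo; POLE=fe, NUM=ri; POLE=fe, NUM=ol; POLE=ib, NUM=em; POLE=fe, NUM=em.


cell POLE=ib, NUM=vo:
underlying: somu-no-kb
1. 0 -> e / C _ C: inserts after position(s) 7: somunokeb
2. b -> p, d -> t, g -> k, v -> f / _ #: fires at position(s) 9: somunokep
3. f -> v, k -> g, p -> b, s -> z / V _ V: fires at position(s) 7: somunogep
surface: somunogep

cell POLE=fe, NUM=ri:
underlying: somu-il-ba
1. 0 -> e / C _ C: inserts after position(s) 6: somuileba
2. b -> p, d -> t, g -> k, v -> f / _ #: no change
3. f -> v, k -> g, p -> b, s -> z / V _ V: no change
surface: somuileba

cell POLE=fe, NUM=ol:
underlying: somu-il-ga
1. 0 -> e / C _ C: inserts after position(s) 6: somuilega
2. b -> p, d -> t, g -> k, v -> f / _ #: no change
3. f -> v, k -> g, p -> b, s -> z / V _ V: no change
surface: somuilega

cell POLE=ib, NUM=em:
underlying: somu-no-dz
1. 0 -> e / C _ C: inserts after position(s) 7: somunodez
2. b -> p, d -> t, g -> k, v -> f / _ #: no change
3. f -> v, k -> g, p -> b, s -> z / V _ V: no change
surface: somunodez

cell POLE=fe, NUM=em:
underlying: somu-il-dz
1. 0 -> e / C _ C: inserts after position(s) 6, 7: somuiledez
2. b -> p, d -> t, g -> k, v -> f / _ #: no change
3. f -> v, k -> g, p -> b, s -> z / V _ V: no change
surface: somuiledez


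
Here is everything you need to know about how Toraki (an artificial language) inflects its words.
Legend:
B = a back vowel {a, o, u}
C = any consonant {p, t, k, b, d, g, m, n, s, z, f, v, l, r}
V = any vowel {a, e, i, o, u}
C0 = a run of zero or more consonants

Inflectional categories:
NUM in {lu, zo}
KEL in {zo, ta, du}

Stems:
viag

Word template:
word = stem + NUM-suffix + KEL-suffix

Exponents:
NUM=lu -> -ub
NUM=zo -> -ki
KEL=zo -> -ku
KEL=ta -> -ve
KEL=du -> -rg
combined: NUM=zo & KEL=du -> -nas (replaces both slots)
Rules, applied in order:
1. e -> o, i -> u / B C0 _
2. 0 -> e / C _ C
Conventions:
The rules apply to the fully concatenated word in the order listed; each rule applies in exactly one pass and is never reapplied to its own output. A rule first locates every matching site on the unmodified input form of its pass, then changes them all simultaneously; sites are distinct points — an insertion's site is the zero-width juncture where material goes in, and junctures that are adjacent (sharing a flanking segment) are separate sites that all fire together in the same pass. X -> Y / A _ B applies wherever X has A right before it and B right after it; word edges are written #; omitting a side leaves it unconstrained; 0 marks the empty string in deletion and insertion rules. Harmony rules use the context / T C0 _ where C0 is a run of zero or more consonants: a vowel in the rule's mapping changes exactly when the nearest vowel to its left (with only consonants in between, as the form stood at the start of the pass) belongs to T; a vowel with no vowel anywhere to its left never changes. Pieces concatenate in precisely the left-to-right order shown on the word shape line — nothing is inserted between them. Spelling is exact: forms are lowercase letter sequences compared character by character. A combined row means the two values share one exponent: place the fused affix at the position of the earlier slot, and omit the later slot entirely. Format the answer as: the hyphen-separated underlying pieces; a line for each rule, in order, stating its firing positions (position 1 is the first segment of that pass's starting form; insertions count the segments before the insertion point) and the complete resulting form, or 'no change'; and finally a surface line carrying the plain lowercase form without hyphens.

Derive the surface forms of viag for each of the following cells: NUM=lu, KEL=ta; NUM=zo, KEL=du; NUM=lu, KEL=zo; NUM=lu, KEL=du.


cell NUM=lu, KEL=ta:
underlying: viag-ub-ve
1. e -> o, i -> u / B C0 _: fires at position(s) 8: viagubvo
2. 0 -> e / C _ C: inserts after position(s) 6: viagubevo
surface: viagubevo

cell NUM=zo, KEL=du:
underlying: viag-nas
1. e -> o, i -> u / B C0 _: no change
2. 0 -> e / C _ C: inserts after position(s) 4: viagenas
surface: viagenas

cell NUM=lu, KEL=zo:
underlying: viag-ub-ku
1. e -> o, i -> u / B C0 _: no change
2. 0 -> e / C _ C: inserts after position(s) 6: viagubeku
surface: viagubeku

cell NUM=lu, KEL=du:
underlying: viag-ub-rg
1. e -> o, i -> u / B C0 _: no change
2. 0 -> e / C _ C: inserts after position(s) 6, 7: viagubereg
surface: viagubereg


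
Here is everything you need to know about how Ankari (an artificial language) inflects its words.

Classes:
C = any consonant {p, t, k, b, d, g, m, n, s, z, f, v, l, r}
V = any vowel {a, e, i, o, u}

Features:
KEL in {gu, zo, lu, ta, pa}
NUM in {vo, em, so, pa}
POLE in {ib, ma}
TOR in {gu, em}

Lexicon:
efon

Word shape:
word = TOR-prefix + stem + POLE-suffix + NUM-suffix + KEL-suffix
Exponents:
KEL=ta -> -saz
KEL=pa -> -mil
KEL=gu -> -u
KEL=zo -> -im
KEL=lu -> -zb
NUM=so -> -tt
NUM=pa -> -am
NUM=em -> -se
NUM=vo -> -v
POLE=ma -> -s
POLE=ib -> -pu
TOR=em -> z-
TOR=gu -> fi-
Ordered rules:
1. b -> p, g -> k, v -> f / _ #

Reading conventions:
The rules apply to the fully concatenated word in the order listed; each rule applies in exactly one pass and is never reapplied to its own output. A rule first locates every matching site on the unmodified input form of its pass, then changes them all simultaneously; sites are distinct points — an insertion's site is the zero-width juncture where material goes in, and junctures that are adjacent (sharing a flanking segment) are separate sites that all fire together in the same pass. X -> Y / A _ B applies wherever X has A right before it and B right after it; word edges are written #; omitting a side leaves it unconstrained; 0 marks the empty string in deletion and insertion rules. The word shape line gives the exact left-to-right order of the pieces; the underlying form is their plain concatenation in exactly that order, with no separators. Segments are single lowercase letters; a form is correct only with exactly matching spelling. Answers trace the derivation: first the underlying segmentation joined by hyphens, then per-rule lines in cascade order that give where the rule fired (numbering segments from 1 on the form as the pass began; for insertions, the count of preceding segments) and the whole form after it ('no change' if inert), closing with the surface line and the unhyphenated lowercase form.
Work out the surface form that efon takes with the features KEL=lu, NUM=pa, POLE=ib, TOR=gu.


underlying: fi-efon-pu-am-zb
1. b -> p, g -> k, v -> f / _ #: fires at position(s) 12: fiefonpuamzp
surface: fiefonpuamzp


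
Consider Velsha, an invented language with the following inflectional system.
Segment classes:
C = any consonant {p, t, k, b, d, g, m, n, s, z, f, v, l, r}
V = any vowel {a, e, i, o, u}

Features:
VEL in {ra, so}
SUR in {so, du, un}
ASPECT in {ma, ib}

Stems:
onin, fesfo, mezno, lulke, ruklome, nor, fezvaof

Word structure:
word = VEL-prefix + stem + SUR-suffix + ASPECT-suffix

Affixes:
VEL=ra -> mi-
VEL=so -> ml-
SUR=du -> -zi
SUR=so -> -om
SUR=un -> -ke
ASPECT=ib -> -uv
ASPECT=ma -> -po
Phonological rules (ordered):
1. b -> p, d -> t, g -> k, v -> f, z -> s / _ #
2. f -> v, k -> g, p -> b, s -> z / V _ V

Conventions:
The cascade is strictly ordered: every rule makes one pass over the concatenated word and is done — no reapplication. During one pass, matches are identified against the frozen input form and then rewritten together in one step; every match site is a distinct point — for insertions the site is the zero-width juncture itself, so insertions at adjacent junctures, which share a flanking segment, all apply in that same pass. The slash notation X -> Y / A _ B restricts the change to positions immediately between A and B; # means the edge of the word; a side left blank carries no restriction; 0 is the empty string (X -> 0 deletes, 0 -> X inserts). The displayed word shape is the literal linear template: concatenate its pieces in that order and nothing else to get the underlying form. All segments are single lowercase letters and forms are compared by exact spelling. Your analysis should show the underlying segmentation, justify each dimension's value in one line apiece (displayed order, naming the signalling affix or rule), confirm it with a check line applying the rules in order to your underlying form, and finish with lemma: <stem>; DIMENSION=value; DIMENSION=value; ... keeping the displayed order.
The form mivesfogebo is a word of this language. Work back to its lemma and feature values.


underlying: mi-fesfo-ke-po
VEL=ra - signalled by the affix mi-
SUR=un - signalled by the affix -ke
ASPECT=ma - signalled by the affix -po
check: mifesfokepo -> mifesfokepo -> mivesfogebo
lemma: fesfo; VEL=ra; SUR=un; ASPECT=ma


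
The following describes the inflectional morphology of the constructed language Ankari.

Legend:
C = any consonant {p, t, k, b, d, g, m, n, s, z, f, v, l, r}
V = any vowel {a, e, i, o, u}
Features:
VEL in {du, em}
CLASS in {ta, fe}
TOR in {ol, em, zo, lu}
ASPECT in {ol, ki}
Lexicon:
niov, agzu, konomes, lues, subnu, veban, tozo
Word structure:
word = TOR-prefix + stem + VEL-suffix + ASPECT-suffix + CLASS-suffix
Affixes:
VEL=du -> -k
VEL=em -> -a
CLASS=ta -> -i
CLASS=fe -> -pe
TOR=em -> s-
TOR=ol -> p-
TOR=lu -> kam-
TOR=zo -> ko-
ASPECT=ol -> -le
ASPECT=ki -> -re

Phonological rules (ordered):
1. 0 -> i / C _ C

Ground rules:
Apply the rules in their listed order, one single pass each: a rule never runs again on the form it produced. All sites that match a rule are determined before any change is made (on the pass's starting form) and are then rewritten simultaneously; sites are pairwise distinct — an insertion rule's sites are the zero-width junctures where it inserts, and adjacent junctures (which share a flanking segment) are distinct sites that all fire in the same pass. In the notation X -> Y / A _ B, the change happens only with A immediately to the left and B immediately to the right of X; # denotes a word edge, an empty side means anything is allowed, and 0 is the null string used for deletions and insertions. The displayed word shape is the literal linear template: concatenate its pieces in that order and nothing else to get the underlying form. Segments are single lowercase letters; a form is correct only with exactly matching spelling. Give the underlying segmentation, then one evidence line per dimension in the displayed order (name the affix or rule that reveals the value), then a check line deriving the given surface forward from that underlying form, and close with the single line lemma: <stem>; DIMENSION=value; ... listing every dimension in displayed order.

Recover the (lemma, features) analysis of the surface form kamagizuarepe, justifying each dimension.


underlying: kam-agzu-a-re-pe
VEL=em - signalled by the affix -a
CLASS=fe - signalled by the affix -pe
TOR=lu - signalled by the affix kam-
ASPECT=ki - signalled by the affix -re
check: kamagzuarepe -> kamagizuarepe
lemma: agzu; VEL=em; CLASS=fe; TOR=lu; ASPECT=ki


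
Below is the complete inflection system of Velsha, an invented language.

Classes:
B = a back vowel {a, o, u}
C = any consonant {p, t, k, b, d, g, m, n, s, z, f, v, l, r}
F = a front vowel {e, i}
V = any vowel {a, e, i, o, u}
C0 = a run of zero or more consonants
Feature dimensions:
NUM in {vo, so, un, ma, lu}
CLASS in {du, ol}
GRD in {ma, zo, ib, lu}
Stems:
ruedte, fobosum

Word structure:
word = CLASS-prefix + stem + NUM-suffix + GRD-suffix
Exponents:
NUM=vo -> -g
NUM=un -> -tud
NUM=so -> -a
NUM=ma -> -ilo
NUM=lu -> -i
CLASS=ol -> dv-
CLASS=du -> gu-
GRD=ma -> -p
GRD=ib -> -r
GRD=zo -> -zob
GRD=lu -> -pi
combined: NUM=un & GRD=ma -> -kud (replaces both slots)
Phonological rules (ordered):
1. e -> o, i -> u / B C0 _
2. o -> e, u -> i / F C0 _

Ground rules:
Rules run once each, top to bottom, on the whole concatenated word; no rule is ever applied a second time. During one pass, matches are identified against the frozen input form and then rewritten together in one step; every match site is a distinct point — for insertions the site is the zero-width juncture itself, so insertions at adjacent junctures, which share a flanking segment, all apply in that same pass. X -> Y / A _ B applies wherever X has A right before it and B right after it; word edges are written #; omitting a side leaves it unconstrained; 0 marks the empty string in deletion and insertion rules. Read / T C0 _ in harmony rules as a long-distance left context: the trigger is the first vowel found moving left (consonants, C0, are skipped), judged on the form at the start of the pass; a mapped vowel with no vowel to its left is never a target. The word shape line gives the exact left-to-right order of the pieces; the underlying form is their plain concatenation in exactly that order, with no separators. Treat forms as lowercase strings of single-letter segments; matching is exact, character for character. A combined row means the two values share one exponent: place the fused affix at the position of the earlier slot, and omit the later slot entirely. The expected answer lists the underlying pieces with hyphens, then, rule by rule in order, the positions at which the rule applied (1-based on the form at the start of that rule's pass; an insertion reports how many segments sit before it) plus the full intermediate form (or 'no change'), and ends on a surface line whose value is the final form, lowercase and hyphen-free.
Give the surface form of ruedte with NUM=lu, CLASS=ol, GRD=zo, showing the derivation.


underlying: dv-ruedte-i-zob
1. e -> o, i -> u / B C0 _: fires at position(s) 5: dvruodteizob
2. o -> e, u -> i / F C0 _: fires at position(s) 11: dvruodteizeb
surface: dvruodteizeb


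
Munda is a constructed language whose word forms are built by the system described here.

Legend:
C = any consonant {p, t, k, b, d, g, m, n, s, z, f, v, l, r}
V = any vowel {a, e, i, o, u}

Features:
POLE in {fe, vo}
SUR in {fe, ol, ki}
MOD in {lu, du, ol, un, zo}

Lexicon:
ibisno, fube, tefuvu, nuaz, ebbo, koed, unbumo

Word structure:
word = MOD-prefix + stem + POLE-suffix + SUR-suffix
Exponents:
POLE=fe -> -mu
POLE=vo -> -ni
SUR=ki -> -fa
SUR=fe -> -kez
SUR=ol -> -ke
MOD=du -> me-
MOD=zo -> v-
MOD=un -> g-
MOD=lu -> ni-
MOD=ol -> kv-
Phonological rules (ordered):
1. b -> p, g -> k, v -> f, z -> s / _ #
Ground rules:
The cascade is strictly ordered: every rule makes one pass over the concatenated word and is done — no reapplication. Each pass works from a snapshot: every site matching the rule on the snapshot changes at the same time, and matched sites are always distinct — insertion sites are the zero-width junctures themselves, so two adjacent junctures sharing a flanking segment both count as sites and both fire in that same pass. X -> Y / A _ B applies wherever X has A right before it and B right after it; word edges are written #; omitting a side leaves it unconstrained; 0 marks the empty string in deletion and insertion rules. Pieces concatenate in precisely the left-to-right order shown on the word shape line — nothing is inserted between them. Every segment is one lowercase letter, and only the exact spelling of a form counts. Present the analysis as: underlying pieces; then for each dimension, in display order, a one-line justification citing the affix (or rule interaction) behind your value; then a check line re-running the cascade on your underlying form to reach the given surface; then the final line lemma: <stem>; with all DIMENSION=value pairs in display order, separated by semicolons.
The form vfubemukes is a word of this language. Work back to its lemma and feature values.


underlying: v-fube-mu-kez
POLE=fe - signalled by the affix -mu
SUR=fe - signalled by the affix -kez
MOD=zo - signalled by the affix v-
check: vfubemukez -> vfubemukes
lemma: fube; POLE=fe; SUR=fe; MOD=zo


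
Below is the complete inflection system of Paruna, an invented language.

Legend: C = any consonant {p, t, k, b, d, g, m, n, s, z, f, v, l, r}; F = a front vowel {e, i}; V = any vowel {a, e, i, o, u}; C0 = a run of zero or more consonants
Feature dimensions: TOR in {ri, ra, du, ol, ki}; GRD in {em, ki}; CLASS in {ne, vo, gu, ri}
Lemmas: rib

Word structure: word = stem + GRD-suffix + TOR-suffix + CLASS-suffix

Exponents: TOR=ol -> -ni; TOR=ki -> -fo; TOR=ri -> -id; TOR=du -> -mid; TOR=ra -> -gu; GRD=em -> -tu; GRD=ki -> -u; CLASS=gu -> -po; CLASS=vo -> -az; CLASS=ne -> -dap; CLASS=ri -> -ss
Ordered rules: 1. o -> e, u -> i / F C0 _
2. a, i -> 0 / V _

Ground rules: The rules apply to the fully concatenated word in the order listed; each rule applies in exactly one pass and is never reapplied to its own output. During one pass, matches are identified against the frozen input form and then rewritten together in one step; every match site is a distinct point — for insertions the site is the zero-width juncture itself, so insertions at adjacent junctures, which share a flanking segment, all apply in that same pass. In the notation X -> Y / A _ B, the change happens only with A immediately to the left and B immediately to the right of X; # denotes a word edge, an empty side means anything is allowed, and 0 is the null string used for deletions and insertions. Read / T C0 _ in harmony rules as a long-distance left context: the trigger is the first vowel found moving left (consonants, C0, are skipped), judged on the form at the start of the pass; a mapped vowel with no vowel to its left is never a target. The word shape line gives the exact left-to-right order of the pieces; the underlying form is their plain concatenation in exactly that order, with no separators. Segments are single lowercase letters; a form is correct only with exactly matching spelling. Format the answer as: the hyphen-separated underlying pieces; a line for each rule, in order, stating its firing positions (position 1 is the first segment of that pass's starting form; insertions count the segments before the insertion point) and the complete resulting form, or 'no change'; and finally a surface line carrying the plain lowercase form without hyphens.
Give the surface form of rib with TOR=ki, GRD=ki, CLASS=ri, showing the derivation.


underlying: rib-u-fo-ss
1. o -> e, u -> i / F C0 _: fires at position(s) 4: ribifoss
2. a, i -> 0 / V _: no change
surface: ribifoss


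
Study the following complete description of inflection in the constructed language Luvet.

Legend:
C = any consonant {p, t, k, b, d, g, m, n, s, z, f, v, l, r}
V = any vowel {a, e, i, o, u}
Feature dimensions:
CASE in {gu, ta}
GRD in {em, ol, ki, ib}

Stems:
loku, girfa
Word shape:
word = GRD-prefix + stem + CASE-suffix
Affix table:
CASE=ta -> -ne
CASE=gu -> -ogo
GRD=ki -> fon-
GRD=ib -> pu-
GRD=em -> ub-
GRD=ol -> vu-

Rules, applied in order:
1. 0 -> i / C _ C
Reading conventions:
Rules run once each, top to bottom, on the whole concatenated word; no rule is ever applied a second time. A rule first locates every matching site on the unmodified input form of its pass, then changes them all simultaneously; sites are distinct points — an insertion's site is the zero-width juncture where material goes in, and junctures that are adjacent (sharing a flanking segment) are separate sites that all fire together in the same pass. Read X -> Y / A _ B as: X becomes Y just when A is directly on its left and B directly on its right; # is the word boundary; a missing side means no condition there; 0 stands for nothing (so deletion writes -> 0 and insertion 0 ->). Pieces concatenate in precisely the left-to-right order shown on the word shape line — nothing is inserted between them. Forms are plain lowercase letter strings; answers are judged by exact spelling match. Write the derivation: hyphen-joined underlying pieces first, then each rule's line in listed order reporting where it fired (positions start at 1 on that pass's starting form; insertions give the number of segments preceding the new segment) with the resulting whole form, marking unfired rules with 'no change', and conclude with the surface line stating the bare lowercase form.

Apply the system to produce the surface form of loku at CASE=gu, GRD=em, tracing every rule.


underlying: ub-loku-ogo
1. 0 -> i / C _ C: inserts after position(s) 2: ubilokuogo
surface: ubilokuogo


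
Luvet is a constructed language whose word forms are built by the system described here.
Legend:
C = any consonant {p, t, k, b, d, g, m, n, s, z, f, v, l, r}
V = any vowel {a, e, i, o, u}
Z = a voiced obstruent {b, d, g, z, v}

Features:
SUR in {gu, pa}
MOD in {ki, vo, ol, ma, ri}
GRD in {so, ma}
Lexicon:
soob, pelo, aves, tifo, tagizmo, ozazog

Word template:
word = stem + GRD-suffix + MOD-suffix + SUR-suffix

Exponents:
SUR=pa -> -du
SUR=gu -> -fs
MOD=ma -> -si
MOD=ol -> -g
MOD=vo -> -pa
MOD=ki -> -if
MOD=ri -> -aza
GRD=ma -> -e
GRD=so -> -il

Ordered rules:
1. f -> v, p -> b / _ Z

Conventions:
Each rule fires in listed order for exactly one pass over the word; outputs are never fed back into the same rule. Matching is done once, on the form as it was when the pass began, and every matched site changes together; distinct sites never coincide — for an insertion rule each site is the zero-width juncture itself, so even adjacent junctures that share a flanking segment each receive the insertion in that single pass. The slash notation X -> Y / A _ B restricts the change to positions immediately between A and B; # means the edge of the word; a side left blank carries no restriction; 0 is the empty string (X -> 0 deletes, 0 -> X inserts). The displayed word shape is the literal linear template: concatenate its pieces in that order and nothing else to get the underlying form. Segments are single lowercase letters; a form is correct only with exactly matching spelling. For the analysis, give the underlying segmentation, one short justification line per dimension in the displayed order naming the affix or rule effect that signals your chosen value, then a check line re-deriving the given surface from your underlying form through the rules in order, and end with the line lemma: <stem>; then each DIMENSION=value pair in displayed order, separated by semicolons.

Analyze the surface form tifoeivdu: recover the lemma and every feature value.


underlying: tifo-e-if-du
SUR=pa - signalled by the affix -du
MOD=ki - signalled by the affix -if
GRD=ma - signalled by the affix -e
check: tifoeifdu -> tifoeivdu
lemma: tifo; SUR=pa; MOD=ki; GRD=ma
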